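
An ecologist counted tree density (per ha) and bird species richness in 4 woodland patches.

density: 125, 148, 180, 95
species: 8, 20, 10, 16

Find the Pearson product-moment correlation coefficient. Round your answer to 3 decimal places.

-0.199

n = 4, Σx = 548, Σy = 54, Σx² = 78954, Σy² = 820, Σxy = 7280
nΣxy − ΣxΣy = 29120 − 29592 = -472
nΣx² − (Σx)² = 315816 − 300304 = 15512; nΣy² − (Σy)² = 3280 − 2916 = 364
r = -472 / √(15512 × 364) = -472 / 2376.2087 ≈ -0.199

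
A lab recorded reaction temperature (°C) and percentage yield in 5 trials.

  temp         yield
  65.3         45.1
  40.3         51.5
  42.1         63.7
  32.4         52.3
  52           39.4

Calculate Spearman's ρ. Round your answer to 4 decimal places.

-0.6000

Rank temp: 5, 2, 3, 1, 4
Rank yield: 2, 3, 5, 4, 1
d = rank(temp) − rank(yield): 3, -1, -2, -3, 3; Σd² = 32
ρ = 1 − 6Σd² / [n(n²−1)] = 1 − 6×32 / (5×24) = 1 − 192/120 ≈ -0.6000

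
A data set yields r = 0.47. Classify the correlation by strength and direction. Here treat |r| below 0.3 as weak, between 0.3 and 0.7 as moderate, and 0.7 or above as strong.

moderate positive

r = 0.47 > 0 so the relationship is positive.
|r| = 0.47, which falls in the moderate range.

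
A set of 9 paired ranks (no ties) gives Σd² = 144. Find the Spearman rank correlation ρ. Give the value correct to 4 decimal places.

-0.2000

ρ = 1 − 6Σd² / [n(n²−1)] = 1 − 6×144 / (9×80)
  = 1 − 864/720 = 1 − 1.20000 ≈ -0.2000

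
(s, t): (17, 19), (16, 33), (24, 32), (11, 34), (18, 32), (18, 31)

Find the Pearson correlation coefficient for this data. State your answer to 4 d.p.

-0.0889

n = 6, Σs = 104, Σt = 181, Σs² = 1890, Σt² = 5615, Σst = 3127
nΣst − ΣsΣt = 18762 − 18824 = -62
nΣs² − (Σs)² = 11340 − 10816 = 524; nΣt² − (Σt)² = 33690 − 32761 = 929
r = -62 / √(524 × 929) = -62 / 697.7077 ≈ -0.0889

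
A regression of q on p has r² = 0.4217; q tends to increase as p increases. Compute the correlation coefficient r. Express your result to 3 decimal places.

|r| = √0.4217 = 0.649
The association is positive, so r = 0.649.

0.649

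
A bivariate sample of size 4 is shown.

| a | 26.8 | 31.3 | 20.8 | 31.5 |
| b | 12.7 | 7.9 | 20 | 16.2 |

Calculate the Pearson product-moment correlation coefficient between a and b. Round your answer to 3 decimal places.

n = 4, Σa = 110.4, Σb = 56.8, Σa² = 3122.82, Σb² = 886.14, Σab = 1513.93
nΣab − ΣaΣb = 6055.72 − 6270.72 = -215
nΣa² − (Σa)² = 12491.28 − 12188.16 = 303.12; nΣb² − (Σb)² = 3544.56 − 3226.24 = 318.32
r = -215 / √(303.12 × 318.32) = -215 / 310.6270 ≈ -0.692

-0.692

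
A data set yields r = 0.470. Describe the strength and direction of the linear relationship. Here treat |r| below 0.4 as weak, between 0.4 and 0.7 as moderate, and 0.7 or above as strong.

moderate positive

r = 0.470 > 0 so the relationship is positive.
|r| = 0.470, which falls in the moderate range.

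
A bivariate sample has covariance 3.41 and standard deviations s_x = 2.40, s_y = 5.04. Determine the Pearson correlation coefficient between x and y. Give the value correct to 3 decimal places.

r = Cov(x,y) / (s_x · s_y) = 3.41 / (2.40 × 5.04)
  = 3.41 / 12.0960 ≈ 0.282

0.282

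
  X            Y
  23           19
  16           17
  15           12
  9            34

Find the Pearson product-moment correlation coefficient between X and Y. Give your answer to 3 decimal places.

n = 4, ΣX = 63, ΣY = 82, ΣX² = 1091, ΣY² = 1950, ΣXY = 1195
nΣXY − ΣXΣY = 4780 − 5166 = -386
nΣX² − (ΣX)² = 4364 − 3969 = 395; nΣY² − (ΣY)² = 7800 − 6724 = 1076
r = -386 / √(395 × 1076) = -386 / 651.9356 ≈ -0.592

-0.592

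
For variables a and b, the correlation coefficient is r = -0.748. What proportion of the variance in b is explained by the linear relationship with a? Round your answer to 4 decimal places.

0.5595

r² = (-0.748)² = 0.5595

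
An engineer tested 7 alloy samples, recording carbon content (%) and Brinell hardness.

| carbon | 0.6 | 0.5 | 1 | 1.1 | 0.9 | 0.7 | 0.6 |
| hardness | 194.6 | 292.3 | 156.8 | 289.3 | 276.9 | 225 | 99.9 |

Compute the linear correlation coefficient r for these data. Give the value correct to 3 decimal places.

0.204

n = 7, Σx = 5.4, Σy = 1534.8, Σx² = 4.48, Σy² = 368867.8, Σxy = 1204.59
nΣxy − ΣxΣy = 8432.13 − 8287.92 = 144.21
nΣx² − (Σx)² = 31.36 − 29.16 = 2.2; nΣy² − (Σy)² = 2582074.6 − 2355611.04 = 226463.56
r = 144.21 / √(2.2 × 226463.56) = 144.21 / 705.8469 ≈ 0.204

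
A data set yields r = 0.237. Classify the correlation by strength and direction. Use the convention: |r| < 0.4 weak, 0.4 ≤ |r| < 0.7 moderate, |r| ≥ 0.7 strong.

r = 0.237 > 0 so the relationship is positive.
|r| = 0.237, which falls in the weak range.

weak positive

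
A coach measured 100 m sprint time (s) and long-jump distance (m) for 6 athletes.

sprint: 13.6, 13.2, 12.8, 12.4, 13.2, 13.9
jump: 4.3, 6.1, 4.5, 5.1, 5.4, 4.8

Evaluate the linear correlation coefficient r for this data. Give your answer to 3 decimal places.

n = 6, Σx = 79.1, Σy = 30.2, Σx² = 1044.25, Σy² = 154.16, Σxy = 397.84
nΣxy − ΣxΣy = 2387.04 − 2388.82 = -1.78
nΣx² − (Σx)² = 6265.5 − 6256.81 = 8.69; nΣy² − (Σy)² = 924.96 − 912.04 = 12.92
r = -1.78 / √(8.69 × 12.92) = -1.78 / 10.5960 ≈ -0.168

-0.168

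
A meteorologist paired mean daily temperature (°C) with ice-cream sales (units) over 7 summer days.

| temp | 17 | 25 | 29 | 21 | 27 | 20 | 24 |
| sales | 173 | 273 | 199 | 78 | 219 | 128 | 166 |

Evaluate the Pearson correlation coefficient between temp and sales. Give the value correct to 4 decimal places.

0.5371

n = 7, Σx = 163, Σy = 1236, Σx² = 3901, Σy² = 242044, Σxy = 29632
nΣxy − ΣxΣy = 207424 − 201468 = 5956
nΣx² − (Σx)² = 27307 − 26569 = 738; nΣy² − (Σy)² = 1694308 − 1527696 = 166612
r = 5956 / √(738 × 166612) = 5956 / 11088.7175 ≈ 0.5371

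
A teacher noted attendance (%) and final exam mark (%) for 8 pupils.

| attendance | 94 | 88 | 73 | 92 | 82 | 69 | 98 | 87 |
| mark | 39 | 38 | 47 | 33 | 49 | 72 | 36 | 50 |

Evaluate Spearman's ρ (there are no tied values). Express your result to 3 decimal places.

Rank attendance: 7, 5, 2, 6, 3, 1, 8, 4
Rank mark: 4, 3, 5, 1, 6, 8, 2, 7
d = rank(attendance) − rank(mark): 3, 2, -3, 5, -3, -7, 6, -3; Σd² = 150
ρ = 1 − 6Σd² / [n(n²−1)] = 1 − 6×150 / (8×63) = 1 − 900/504 ≈ -0.786

-0.786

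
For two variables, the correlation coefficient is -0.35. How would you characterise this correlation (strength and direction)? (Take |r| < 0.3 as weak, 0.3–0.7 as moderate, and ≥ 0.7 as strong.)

r = -0.35 < 0 so the relationship is negative.
|r| = 0.35, which falls in the moderate range.

moderate negative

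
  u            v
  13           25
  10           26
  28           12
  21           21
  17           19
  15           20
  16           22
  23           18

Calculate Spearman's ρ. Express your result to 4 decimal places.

Rank u: 2, 1, 8, 6, 5, 3, 4, 7
Rank v: 7, 8, 1, 5, 3, 4, 6, 2
d = rank(u) − rank(v): -5, -7, 7, 1, 2, -1, -2, 5; Σd² = 158
ρ = 1 − 6Σd² / [n(n²−1)] = 1 − 6×158 / (8×63) = 1 − 948/504 ≈ -0.8810

-0.8810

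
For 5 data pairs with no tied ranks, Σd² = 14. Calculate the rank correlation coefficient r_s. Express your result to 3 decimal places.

ρ = 1 − 6Σd² / [n(n²−1)] = 1 − 6×14 / (5×24)
  = 1 − 84/120 = 1 − 0.7000 ≈ 0.300

0.300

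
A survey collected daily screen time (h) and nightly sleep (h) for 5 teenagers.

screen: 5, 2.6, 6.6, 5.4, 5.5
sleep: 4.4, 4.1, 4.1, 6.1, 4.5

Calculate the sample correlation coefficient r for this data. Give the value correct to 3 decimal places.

n = 5, Σx = 25.1, Σy = 23.2, Σx² = 134.73, Σy² = 110.44, Σxy = 117.41
nΣxy − ΣxΣy = 587.05 − 582.32 = 4.73
nΣx² − (Σx)² = 673.65 − 630.01 = 43.64; nΣy² − (Σy)² = 552.2 − 538.24 = 13.96
r = 4.73 / √(43.64 × 13.96) = 4.73 / 24.6823 ≈ 0.192

0.192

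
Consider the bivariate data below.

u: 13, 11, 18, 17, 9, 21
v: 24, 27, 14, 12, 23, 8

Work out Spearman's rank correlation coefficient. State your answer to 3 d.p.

Rank u: 3, 2, 5, 4, 1, 6
Rank v: 5, 6, 3, 2, 4, 1
d = rank(u) − rank(v): -2, -4, 2, 2, -3, 5; Σd² = 62
ρ = 1 − 6Σd² / [n(n²−1)] = 1 − 6×62 / (6×35) = 1 − 372/210 ≈ -0.771

-0.771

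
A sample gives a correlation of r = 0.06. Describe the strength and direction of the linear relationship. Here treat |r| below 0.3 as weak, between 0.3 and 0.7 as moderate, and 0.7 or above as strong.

weak positive

r = 0.06 > 0 so the relationship is positive.
|r| = 0.06, which falls in the weak range.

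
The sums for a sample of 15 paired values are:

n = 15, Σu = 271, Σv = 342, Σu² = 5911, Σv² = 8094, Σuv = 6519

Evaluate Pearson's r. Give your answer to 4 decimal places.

0.6203

r = (nΣuv − ΣuΣv) / √[(nΣu² − (Σu)²)(nΣv² − (Σv)²)]
Numerator: 15×6519 − 271×342 = 5103
Denominator: √[(88665 − 73441)(121410 − 116964)] = √[15224 × 4446] = 8227.1443
r = 5103 / 8227.1443 ≈ 0.6203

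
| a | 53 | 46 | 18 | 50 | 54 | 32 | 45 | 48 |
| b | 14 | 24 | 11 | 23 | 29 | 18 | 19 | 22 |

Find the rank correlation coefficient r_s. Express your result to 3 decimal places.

Rank a: 7, 4, 1, 6, 8, 2, 3, 5
Rank b: 2, 7, 1, 6, 8, 3, 4, 5
d = rank(a) − rank(b): 5, -3, 0, 0, 0, -1, -1, 0; Σd² = 36
ρ = 1 − 6Σd² / [n(n²−1)] = 1 − 6×36 / (8×63) = 1 − 216/504 ≈ 0.571

0.571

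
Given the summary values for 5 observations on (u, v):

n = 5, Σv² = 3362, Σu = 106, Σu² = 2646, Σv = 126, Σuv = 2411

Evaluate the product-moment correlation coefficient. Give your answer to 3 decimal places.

r = (nΣuv − ΣuΣv) / √[(nΣu² − (Σu)²)(nΣv² − (Σv)²)]
Numerator: 5×2411 − 106×126 = -1301
Denominator: √[(13230 − 11236)(16810 − 15876)] = √[1994 × 934] = 1364.6963
r = -1301 / 1364.6963 ≈ -0.953

-0.953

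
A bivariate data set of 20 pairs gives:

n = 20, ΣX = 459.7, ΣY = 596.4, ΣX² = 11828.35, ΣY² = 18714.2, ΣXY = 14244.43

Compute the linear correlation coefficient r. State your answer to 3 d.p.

0.495

r = (nΣXY − ΣXΣY) / √[(nΣX² − (ΣX)²)(nΣY² − (ΣY)²)]
Numerator: 20×14244.43 − 459.7×596.4 = 10723.52
Denominator: √[(236567 − 211324.09)(374284 − 355692.96)] = √[25242.91 × 18591.04] = 21663.1473
r = 10723.52 / 21663.1473 ≈ 0.495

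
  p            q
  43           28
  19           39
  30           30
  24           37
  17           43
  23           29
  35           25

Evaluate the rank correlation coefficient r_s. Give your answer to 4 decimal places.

-0.8571

Rank p: 7, 2, 5, 4, 1, 3, 6
Rank q: 2, 6, 4, 5, 7, 3, 1
d = rank(p) − rank(q): 5, -4, 1, -1, -6, 0, 5; Σd² = 104
ρ = 1 − 6Σd² / [n(n²−1)] = 1 − 6×104 / (7×48) = 1 − 624/336 ≈ -0.8571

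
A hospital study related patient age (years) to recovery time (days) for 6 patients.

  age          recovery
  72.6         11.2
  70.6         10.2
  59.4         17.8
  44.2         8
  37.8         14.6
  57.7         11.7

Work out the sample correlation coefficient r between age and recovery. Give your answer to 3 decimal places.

-0.092

n = 6, Σx = 342.3, Σy = 73.5, Σx² = 20495.25, Σy² = 960.37, Σxy = 4171.13
nΣxy − ΣxΣy = 25026.78 − 25159.05 = -132.27
nΣx² − (Σx)² = 122971.5 − 117169.29 = 5802.21; nΣy² − (Σy)² = 5762.22 − 5402.25 = 359.97
r = -132.27 / √(5802.21 × 359.97) = -132.27 / 1445.2064 ≈ -0.092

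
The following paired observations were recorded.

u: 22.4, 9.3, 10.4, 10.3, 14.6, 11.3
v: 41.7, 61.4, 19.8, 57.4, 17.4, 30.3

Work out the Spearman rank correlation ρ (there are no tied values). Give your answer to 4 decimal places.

-0.6000

Rank u: 6, 1, 3, 2, 5, 4
Rank v: 4, 6, 2, 5, 1, 3
d = rank(u) − rank(v): 2, -5, 1, -3, 4, 1; Σd² = 56
ρ = 1 − 6Σd² / [n(n²−1)] = 1 − 6×56 / (6×35) = 1 − 336/210 ≈ -0.6000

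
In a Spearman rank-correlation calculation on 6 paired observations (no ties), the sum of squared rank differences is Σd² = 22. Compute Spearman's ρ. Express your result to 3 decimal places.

0.371

ρ = 1 − 6Σd² / [n(n²−1)] = 1 − 6×22 / (6×35)
  = 1 − 132/210 = 1 − 0.6286 ≈ 0.371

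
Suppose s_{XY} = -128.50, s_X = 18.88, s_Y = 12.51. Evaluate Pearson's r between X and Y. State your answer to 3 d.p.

-0.544

r = Cov(X,Y) / (s_X · s_Y) = -128.50 / (18.88 × 12.51)
  = -128.50 / 236.1888 ≈ -0.544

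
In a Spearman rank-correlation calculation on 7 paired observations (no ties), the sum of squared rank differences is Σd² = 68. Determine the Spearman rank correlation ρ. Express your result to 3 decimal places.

ρ = 1 − 6Σd² / [n(n²−1)] = 1 − 6×68 / (7×48)
  = 1 − 408/336 = 1 − 1.2143 ≈ -0.214

-0.214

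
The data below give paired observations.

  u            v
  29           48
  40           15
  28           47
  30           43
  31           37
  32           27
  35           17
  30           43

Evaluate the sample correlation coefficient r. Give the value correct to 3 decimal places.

-0.924

n = 8, Σu = 255, Σv = 277, Σu² = 8235, Σv² = 10823, Σuv = 8494
nΣuv − ΣuΣv = 67952 − 70635 = -2683
nΣu² − (Σu)² = 65880 − 65025 = 855; nΣv² − (Σv)² = 86584 − 76729 = 9855
r = -2683 / √(855 × 9855) = -2683 / 2902.7616 ≈ -0.924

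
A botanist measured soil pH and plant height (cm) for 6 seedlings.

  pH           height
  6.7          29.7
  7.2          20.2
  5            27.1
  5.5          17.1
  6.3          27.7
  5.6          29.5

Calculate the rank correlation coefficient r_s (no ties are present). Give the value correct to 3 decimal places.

Rank pH: 5, 6, 1, 2, 4, 3
Rank height: 6, 2, 3, 1, 4, 5
d = rank(pH) − rank(height): -1, 4, -2, 1, 0, -2; Σd² = 26
ρ = 1 − 6Σd² / [n(n²−1)] = 1 − 6×26 / (6×35) = 1 − 156/210 ≈ 0.257

0.257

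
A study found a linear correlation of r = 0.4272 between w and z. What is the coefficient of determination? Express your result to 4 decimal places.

0.1825

r² = (0.4272)² = 0.1825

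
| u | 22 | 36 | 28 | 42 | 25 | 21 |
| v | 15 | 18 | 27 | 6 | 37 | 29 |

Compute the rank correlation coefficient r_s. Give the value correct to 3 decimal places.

Rank u: 2, 5, 4, 6, 3, 1
Rank v: 2, 3, 4, 1, 6, 5
d = rank(u) − rank(v): 0, 2, 0, 5, -3, -4; Σd² = 54
ρ = 1 − 6Σd² / [n(n²−1)] = 1 − 6×54 / (6×35) = 1 − 324/210 ≈ -0.543

-0.543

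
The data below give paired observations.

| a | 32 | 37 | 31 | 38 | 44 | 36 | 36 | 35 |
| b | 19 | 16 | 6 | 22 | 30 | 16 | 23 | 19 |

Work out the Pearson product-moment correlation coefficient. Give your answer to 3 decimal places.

0.813

n = 8, Σa = 289, Σb = 151, Σa² = 10551, Σb² = 3183, Σab = 5611
nΣab − ΣaΣb = 44888 − 43639 = 1249
nΣa² − (Σa)² = 84408 − 83521 = 887; nΣb² − (Σb)² = 25464 − 22801 = 2663
r = 1249 / √(887 × 2663) = 1249 / 1536.9063 ≈ 0.813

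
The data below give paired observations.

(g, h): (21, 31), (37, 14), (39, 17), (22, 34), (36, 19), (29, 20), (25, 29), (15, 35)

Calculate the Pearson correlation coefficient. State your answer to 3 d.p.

-0.949

n = 8, Σg = 224, Σh = 199, Σg² = 6802, Σh² = 5429, Σgh = 5094
nΣgh − ΣgΣh = 40752 − 44576 = -3824
nΣg² − (Σg)² = 54416 − 50176 = 4240; nΣh² − (Σh)² = 43432 − 39601 = 3831
r = -3824 / √(4240 × 3831) = -3824 / 4030.3151 ≈ -0.949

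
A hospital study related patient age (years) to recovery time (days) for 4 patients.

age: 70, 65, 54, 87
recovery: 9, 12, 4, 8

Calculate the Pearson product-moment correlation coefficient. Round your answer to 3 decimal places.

0.331

n = 4, Σx = 276, Σy = 33, Σx² = 19610, Σy² = 305, Σxy = 2322
nΣxy − ΣxΣy = 9288 − 9108 = 180
nΣx² − (Σx)² = 78440 − 76176 = 2264; nΣy² − (Σy)² = 1220 − 1089 = 131
r = 180 / √(2264 × 131) = 180 / 544.5953 ≈ 0.331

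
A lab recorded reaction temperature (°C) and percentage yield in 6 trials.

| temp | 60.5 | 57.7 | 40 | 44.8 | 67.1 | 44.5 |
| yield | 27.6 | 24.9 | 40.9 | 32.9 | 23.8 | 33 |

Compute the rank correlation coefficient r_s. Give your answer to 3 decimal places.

Rank temp: 5, 4, 1, 3, 6, 2
Rank yield: 3, 2, 6, 4, 1, 5
d = rank(temp) − rank(yield): 2, 2, -5, -1, 5, -3; Σd² = 68
ρ = 1 − 6Σd² / [n(n²−1)] = 1 − 6×68 / (6×35) = 1 − 408/210 ≈ -0.943

-0.943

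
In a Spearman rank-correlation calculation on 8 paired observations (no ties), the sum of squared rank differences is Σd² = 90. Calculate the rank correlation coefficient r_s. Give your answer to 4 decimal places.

-0.0714

ρ = 1 − 6Σd² / [n(n²−1)] = 1 − 6×90 / (8×63)
  = 1 − 540/504 = 1 − 1.07143 ≈ -0.0714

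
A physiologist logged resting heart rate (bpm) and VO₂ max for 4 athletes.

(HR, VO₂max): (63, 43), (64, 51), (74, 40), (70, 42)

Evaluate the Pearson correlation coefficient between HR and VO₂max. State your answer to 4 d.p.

-0.6783

n = 4, Σx = 271, Σy = 176, Σx² = 18441, Σy² = 7814, Σxy = 11873
nΣxy − ΣxΣy = 47492 − 47696 = -204
nΣx² − (Σx)² = 73764 − 73441 = 323; nΣy² − (Σy)² = 31256 − 30976 = 280
r = -204 / √(323 × 280) = -204 / 300.7324 ≈ -0.6783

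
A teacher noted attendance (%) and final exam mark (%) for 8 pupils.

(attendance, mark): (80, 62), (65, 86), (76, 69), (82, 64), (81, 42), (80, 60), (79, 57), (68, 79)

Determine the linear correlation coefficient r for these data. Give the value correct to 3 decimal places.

n = 8, Σx = 611, Σy = 519, Σx² = 46951, Σy² = 34951, Σxy = 39119
nΣxy − ΣxΣy = 312952 − 317109 = -4157
nΣx² − (Σx)² = 375608 − 373321 = 2287; nΣy² − (Σy)² = 279608 − 269361 = 10247
r = -4157 / √(2287 × 10247) = -4157 / 4840.9595 ≈ -0.859

-0.859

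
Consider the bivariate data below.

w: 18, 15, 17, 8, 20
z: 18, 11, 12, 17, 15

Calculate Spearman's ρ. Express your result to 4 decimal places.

0.2000

Rank w: 4, 2, 3, 1, 5
Rank z: 5, 1, 2, 4, 3
d = rank(w) − rank(z): -1, 1, 1, -3, 2; Σd² = 16
ρ = 1 − 6Σd² / [n(n²−1)] = 1 − 6×16 / (5×24) = 1 − 96/120 ≈ 0.2000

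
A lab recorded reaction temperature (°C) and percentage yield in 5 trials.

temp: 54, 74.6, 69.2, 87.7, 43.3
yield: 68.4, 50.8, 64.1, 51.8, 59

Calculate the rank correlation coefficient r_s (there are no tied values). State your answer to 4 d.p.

Rank temp: 2, 4, 3, 5, 1
Rank yield: 5, 1, 4, 2, 3
d = rank(temp) − rank(yield): -3, 3, -1, 3, -2; Σd² = 32
ρ = 1 − 6Σd² / [n(n²−1)] = 1 − 6×32 / (5×24) = 1 − 192/120 ≈ -0.6000

-0.6000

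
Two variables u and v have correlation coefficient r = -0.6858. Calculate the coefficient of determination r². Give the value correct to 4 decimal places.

0.4703

r² = (-0.6858)² = 0.4703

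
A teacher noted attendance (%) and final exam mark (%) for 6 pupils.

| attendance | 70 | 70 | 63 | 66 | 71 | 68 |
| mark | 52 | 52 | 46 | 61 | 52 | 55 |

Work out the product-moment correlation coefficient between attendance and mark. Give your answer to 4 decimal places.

0.1615

n = 6, Σx = 408, Σy = 318, Σx² = 27790, Σy² = 16974, Σxy = 21636
nΣxy − ΣxΣy = 129816 − 129744 = 72
nΣx² − (Σx)² = 166740 − 166464 = 276; nΣy² − (Σy)² = 101844 − 101124 = 720
r = 72 / √(276 × 720) = 72 / 445.7802 ≈ 0.1615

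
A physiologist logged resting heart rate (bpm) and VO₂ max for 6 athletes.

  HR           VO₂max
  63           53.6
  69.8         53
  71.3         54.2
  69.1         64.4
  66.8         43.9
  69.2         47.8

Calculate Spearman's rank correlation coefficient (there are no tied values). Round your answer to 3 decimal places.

0.200

Rank HR: 1, 5, 6, 3, 2, 4
Rank VO₂max: 4, 3, 5, 6, 1, 2
d = rank(HR) − rank(VO₂max): -3, 2, 1, -3, 1, 2; Σd² = 28
ρ = 1 − 6Σd² / [n(n²−1)] = 1 − 6×28 / (6×35) = 1 − 168/210 ≈ 0.200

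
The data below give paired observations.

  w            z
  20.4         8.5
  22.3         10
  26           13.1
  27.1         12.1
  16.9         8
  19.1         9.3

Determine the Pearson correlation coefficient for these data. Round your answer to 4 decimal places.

n = 6, Σw = 131.8, Σz = 61, Σw² = 2974.28, Σz² = 640.76, Σwz = 1377.74
nΣwz − ΣwΣz = 8266.44 − 8039.8 = 226.64
nΣw² − (Σw)² = 17845.68 − 17371.24 = 474.44; nΣz² − (Σz)² = 3844.56 − 3721 = 123.56
r = 226.64 / √(474.44 × 123.56) = 226.64 / 242.1194 ≈ 0.9361

0.9361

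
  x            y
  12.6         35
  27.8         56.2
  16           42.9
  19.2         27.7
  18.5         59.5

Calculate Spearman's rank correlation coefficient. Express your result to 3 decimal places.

Rank x: 1, 5, 2, 4, 3
Rank y: 2, 4, 3, 1, 5
d = rank(x) − rank(y): -1, 1, -1, 3, -2; Σd² = 16
ρ = 1 − 6Σd² / [n(n²−1)] = 1 − 6×16 / (5×24) = 1 − 96/120 ≈ 0.200

0.200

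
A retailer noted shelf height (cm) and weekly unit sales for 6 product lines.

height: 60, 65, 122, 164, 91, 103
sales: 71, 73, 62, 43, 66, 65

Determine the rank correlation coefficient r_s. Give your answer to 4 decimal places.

-0.9429

Rank height: 1, 2, 5, 6, 3, 4
Rank sales: 5, 6, 2, 1, 4, 3
d = rank(height) − rank(sales): -4, -4, 3, 5, -1, 1; Σd² = 68
ρ = 1 − 6Σd² / [n(n²−1)] = 1 − 6×68 / (6×35) = 1 − 408/210 ≈ -0.9429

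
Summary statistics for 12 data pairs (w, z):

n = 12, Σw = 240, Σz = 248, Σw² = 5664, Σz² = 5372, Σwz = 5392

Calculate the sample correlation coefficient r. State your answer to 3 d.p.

0.936

r = (nΣwz − ΣwΣz) / √[(nΣw² − (Σw)²)(nΣz² − (Σz)²)]
Numerator: 12×5392 − 240×248 = 5184
Denominator: √[(67968 − 57600)(64464 − 61504)] = √[10368 × 2960] = 5539.7906
r = 5184 / 5539.7906 ≈ 0.936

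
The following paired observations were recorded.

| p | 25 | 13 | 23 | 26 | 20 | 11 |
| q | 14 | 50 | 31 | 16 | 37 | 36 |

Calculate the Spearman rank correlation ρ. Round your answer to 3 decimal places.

-0.771

Rank p: 5, 2, 4, 6, 3, 1
Rank q: 1, 6, 3, 2, 5, 4
d = rank(p) − rank(q): 4, -4, 1, 4, -2, -3; Σd² = 62
ρ = 1 − 6Σd² / [n(n²−1)] = 1 − 6×62 / (6×35) = 1 − 372/210 ≈ -0.771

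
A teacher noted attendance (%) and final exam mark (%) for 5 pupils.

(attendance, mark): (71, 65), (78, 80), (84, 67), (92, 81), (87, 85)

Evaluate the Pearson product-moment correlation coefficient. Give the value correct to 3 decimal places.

0.624

n = 5, Σx = 412, Σy = 378, Σx² = 34214, Σy² = 28900, Σxy = 31330
nΣxy − ΣxΣy = 156650 − 155736 = 914
nΣx² − (Σx)² = 171070 − 169744 = 1326; nΣy² − (Σy)² = 144500 − 142884 = 1616
r = 914 / √(1326 × 1616) = 914 / 1463.8361 ≈ 0.624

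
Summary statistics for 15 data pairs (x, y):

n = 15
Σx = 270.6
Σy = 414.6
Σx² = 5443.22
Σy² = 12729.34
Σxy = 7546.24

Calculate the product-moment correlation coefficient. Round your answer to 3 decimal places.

r = (nΣxy − ΣxΣy) / √[(nΣx² − (Σx)²)(nΣy² − (Σy)²)]
Numerator: 15×7546.24 − 270.6×414.6 = 1002.84
Denominator: √[(81648.3 − 73224.36)(190940.1 − 171893.16)] = √[8423.94 × 19046.94] = 12666.8970
r = 1002.84 / 12666.8970 ≈ 0.079

0.079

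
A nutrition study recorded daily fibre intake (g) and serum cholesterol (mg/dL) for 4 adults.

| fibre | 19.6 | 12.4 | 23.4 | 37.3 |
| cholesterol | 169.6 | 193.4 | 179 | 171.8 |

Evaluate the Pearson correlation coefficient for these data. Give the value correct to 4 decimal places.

n = 4, Σx = 92.7, Σy = 713.8, Σx² = 2476.77, Σy² = 127723.96, Σxy = 16319.06
nΣxy − ΣxΣy = 65276.24 − 66169.26 = -893.02
nΣx² − (Σx)² = 9907.08 − 8593.29 = 1313.79; nΣy² − (Σy)² = 510895.84 − 509510.44 = 1385.4
r = -893.02 / √(1313.79 × 1385.4) = -893.02 / 1349.1200 ≈ -0.6619

-0.6619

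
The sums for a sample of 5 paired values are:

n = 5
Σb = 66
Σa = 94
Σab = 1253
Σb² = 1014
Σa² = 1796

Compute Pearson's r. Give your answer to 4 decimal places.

0.1902

r = (nΣab − ΣaΣb) / √[(nΣa² − (Σa)²)(nΣb² − (Σb)²)]
Numerator: 5×1253 − 94×66 = 61
Denominator: √[(8980 − 8836)(5070 − 4356)] = √[144 × 714] = 320.6493
r = 61 / 320.6493 ≈ 0.1902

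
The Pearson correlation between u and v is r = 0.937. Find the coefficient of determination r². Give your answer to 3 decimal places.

r² = (0.937)² = 0.878

0.878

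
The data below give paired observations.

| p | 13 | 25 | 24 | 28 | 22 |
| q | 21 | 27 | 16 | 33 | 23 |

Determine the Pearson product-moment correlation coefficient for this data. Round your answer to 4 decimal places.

0.5084

n = 5, Σp = 112, Σq = 120, Σp² = 2638, Σq² = 3044, Σpq = 2762
nΣpq − ΣpΣq = 13810 − 13440 = 370
nΣp² − (Σp)² = 13190 − 12544 = 646; nΣq² − (Σq)² = 15220 − 14400 = 820
r = 370 / √(646 × 820) = 370 / 727.8187 ≈ 0.5084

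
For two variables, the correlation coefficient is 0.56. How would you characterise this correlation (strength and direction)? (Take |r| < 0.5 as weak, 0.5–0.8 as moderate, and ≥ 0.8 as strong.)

moderate positive

r = 0.56 > 0 so the relationship is positive.
|r| = 0.56, which falls in the moderate range.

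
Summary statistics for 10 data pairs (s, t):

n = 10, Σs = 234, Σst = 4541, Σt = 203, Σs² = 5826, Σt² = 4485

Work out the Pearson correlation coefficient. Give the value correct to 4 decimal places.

-0.5857

r = (nΣst − ΣsΣt) / √[(nΣs² − (Σs)²)(nΣt² − (Σt)²)]
Numerator: 10×4541 − 234×203 = -2092
Denominator: √[(58260 − 54756)(44850 − 41209)] = √[3504 × 3641] = 3571.8432
r = -2092 / 3571.8432 ≈ -0.5857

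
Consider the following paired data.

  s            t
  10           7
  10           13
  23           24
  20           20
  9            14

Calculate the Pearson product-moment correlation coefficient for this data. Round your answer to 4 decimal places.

0.8938

n = 5, Σs = 72, Σt = 78, Σs² = 1210, Σt² = 1390, Σst = 1278
nΣst − ΣsΣt = 6390 − 5616 = 774
nΣs² − (Σs)² = 6050 − 5184 = 866; nΣt² − (Σt)² = 6950 − 6084 = 866
r = 774 / √(866 × 866) = 774 / 866.0000 ≈ 0.8938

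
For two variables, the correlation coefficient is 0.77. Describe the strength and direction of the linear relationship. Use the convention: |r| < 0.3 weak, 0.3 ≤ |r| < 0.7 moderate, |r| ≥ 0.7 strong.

r = 0.77 > 0 so the relationship is positive.
|r| = 0.77, which falls in the strong range.

strong positive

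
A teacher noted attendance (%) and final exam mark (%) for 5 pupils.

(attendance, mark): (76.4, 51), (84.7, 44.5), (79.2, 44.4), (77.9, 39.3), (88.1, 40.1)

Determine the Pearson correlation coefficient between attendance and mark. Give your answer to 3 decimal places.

n = 5, Σx = 406.3, Σy = 219.3, Σx² = 33113.71, Σy² = 9705.11, Σxy = 17776.31
nΣxy − ΣxΣy = 88881.55 − 89101.59 = -220.04
nΣx² − (Σx)² = 165568.55 − 165079.69 = 488.86; nΣy² − (Σy)² = 48525.55 − 48092.49 = 433.06
r = -220.04 / √(488.86 × 433.06) = -220.04 / 460.1149 ≈ -0.478

-0.478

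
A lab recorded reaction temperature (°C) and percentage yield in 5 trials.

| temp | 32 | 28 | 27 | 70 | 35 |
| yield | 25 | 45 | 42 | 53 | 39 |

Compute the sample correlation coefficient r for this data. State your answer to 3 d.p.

0.591

n = 5, Σx = 192, Σy = 204, Σx² = 8662, Σy² = 8744, Σxy = 8269
nΣxy − ΣxΣy = 41345 − 39168 = 2177
nΣx² − (Σx)² = 43310 − 36864 = 6446; nΣy² − (Σy)² = 43720 − 41616 = 2104
r = 2177 / √(6446 × 2104) = 2177 / 3682.7142 ≈ 0.591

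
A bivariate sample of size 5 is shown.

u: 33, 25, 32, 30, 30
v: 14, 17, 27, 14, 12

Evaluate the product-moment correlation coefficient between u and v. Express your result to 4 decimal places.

0.1493

n = 5, Σu = 150, Σv = 84, Σu² = 4538, Σv² = 1554, Σuv = 2531
nΣuv − ΣuΣv = 12655 − 12600 = 55
nΣu² − (Σu)² = 22690 − 22500 = 190; nΣv² − (Σv)² = 7770 − 7056 = 714
r = 55 / √(190 × 714) = 55 / 368.3205 ≈ 0.1493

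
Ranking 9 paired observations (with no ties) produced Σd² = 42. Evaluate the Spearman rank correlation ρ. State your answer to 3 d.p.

ρ = 1 − 6Σd² / [n(n²−1)] = 1 − 6×42 / (9×80)
  = 1 − 252/720 = 1 − 0.3500 ≈ 0.650

0.650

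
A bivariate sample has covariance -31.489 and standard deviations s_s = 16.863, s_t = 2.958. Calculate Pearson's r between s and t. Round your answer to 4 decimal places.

-0.6313

r = Cov(s,t) / (s_s · s_t) = -31.489 / (16.863 × 2.958)
  = -31.489 / 49.8808 ≈ -0.6313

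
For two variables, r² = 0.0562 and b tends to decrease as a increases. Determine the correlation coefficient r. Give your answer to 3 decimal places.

|r| = √0.0562 = 0.237
The association is negative, so r = −0.237.

-0.237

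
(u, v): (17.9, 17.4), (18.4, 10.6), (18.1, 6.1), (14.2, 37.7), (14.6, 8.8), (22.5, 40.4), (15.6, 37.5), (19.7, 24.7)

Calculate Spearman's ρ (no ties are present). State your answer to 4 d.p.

Rank u: 4, 6, 5, 1, 2, 8, 3, 7
Rank v: 4, 3, 1, 7, 2, 8, 6, 5
d = rank(u) − rank(v): 0, 3, 4, -6, 0, 0, -3, 2; Σd² = 74
ρ = 1 − 6Σd² / [n(n²−1)] = 1 − 6×74 / (8×63) = 1 − 444/504 ≈ 0.1190

0.1190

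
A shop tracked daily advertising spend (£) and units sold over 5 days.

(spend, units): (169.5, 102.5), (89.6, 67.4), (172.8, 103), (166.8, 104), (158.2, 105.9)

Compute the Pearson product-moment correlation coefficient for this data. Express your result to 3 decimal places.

0.973

n = 5, Σx = 756.9, Σy = 482.8, Σx² = 119467.73, Σy² = 47688.82, Σxy = 75311.77
nΣxy − ΣxΣy = 376558.85 − 365431.32 = 11127.53
nΣx² − (Σx)² = 597338.65 − 572897.61 = 24441.04; nΣy² − (Σy)² = 238444.1 − 233095.84 = 5348.26
r = 11127.53 / √(24441.04 × 5348.26) = 11127.53 / 11433.1551 ≈ 0.973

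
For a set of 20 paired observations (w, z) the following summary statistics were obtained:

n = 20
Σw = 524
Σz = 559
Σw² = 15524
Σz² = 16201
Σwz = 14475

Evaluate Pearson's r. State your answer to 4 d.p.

r = (nΣwz − ΣwΣz) / √[(nΣw² − (Σw)²)(nΣz² − (Σz)²)]
Numerator: 20×14475 − 524×559 = -3416
Denominator: √[(310480 − 274576)(324020 − 312481)] = √[35904 × 11539] = 20354.2687
r = -3416 / 20354.2687 ≈ -0.1678

-0.1678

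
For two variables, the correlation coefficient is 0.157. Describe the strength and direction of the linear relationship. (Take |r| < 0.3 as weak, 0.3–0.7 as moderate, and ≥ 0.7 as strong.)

weak positive

r = 0.157 > 0 so the relationship is positive.
|r| = 0.157, which falls in the weak range.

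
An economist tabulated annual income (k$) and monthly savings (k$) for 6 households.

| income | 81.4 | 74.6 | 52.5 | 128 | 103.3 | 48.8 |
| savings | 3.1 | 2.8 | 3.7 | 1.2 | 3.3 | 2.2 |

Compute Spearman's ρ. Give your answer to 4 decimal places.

Rank income: 4, 3, 2, 6, 5, 1
Rank savings: 4, 3, 6, 1, 5, 2
d = rank(income) − rank(savings): 0, 0, -4, 5, 0, -1; Σd² = 42
ρ = 1 − 6Σd² / [n(n²−1)] = 1 − 6×42 / (6×35) = 1 − 252/210 ≈ -0.2000

-0.2000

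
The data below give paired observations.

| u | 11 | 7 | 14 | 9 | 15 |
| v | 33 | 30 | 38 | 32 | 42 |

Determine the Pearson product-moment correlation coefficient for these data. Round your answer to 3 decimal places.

0.961

n = 5, Σu = 56, Σv = 175, Σu² = 672, Σv² = 6221, Σuv = 2023
nΣuv − ΣuΣv = 10115 − 9800 = 315
nΣu² − (Σu)² = 3360 − 3136 = 224; nΣv² − (Σv)² = 31105 − 30625 = 480
r = 315 / √(224 × 480) = 315 / 327.9024 ≈ 0.961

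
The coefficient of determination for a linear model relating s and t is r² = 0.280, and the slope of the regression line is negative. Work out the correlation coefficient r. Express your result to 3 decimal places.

-0.529

|r| = √0.280 = 0.529
The association is negative, so r = −0.529.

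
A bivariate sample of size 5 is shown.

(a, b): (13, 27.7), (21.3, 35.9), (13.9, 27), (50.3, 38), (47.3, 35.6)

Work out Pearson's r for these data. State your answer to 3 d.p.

0.825

n = 5, Σa = 145.8, Σb = 164.2, Σa² = 5583.28, Σb² = 5496.46, Σab = 5095.35
nΣab − ΣaΣb = 25476.75 − 23940.36 = 1536.39
nΣa² − (Σa)² = 27916.4 − 21257.64 = 6658.76; nΣb² − (Σb)² = 27482.3 − 26961.64 = 520.66
r = 1536.39 / √(6658.76 × 520.66) = 1536.39 / 1861.9748 ≈ 0.825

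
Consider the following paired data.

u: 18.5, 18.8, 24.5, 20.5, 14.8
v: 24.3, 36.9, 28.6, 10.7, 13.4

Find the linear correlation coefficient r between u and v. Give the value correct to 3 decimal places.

0.326

n = 5, Σu = 97.1, Σv = 113.9, Σu² = 1935.23, Σv² = 3064.11, Σuv = 2261.64
nΣuv − ΣuΣv = 11308.2 − 11059.69 = 248.51
nΣu² − (Σu)² = 9676.15 − 9428.41 = 247.74; nΣv² − (Σv)² = 15320.55 − 12973.21 = 2347.34
r = 248.51 / √(247.74 × 2347.34) = 248.51 / 762.5812 ≈ 0.326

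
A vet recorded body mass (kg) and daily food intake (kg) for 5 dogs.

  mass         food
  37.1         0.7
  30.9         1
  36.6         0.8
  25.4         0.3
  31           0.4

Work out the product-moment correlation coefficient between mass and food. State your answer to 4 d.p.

0.5641

n = 5, Σx = 161, Σy = 3.2, Σx² = 5276.94, Σy² = 2.38, Σxy = 106.17
nΣxy − ΣxΣy = 530.85 − 515.2 = 15.65
nΣx² − (Σx)² = 26384.7 − 25921 = 463.7; nΣy² − (Σy)² = 11.9 − 10.24 = 1.66
r = 15.65 / √(463.7 × 1.66) = 15.65 / 27.7442 ≈ 0.5641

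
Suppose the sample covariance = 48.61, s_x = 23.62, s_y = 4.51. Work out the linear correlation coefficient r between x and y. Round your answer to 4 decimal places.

r = Cov(x,y) / (s_x · s_y) = 48.61 / (23.62 × 4.51)
  = 48.61 / 106.5262 ≈ 0.4563

0.4563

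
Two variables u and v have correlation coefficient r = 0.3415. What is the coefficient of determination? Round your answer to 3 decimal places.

r² = (0.3415)² = 0.117

0.117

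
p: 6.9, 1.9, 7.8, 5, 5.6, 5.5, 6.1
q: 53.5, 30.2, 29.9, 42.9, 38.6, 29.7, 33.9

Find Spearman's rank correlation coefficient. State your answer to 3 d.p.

Rank p: 6, 1, 7, 2, 4, 3, 5
Rank q: 7, 3, 2, 6, 5, 1, 4
d = rank(p) − rank(q): -1, -2, 5, -4, -1, 2, 1; Σd² = 52
ρ = 1 − 6Σd² / [n(n²−1)] = 1 − 6×52 / (7×48) = 1 − 312/336 ≈ 0.071

0.071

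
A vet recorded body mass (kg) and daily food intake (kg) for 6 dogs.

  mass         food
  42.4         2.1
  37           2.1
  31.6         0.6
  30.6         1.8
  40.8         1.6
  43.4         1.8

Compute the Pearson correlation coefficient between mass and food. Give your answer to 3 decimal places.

n = 6, Σx = 225.8, Σy = 10, Σx² = 8649.88, Σy² = 18.22, Σxy = 384.18
nΣxy − ΣxΣy = 2305.08 − 2258 = 47.08
nΣx² − (Σx)² = 51899.28 − 50985.64 = 913.64; nΣy² − (Σy)² = 109.32 − 100 = 9.32
r = 47.08 / √(913.64 × 9.32) = 47.08 / 92.2774 ≈ 0.510

0.510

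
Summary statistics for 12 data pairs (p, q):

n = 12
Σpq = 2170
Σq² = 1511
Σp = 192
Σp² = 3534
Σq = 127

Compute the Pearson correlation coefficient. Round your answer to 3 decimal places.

0.497

r = (nΣpq − ΣpΣq) / √[(nΣp² − (Σp)²)(nΣq² − (Σq)²)]
Numerator: 12×2170 − 192×127 = 1656
Denominator: √[(42408 − 36864)(18132 − 16129)] = √[5544 × 2003] = 3332.3613
r = 1656 / 3332.3613 ≈ 0.497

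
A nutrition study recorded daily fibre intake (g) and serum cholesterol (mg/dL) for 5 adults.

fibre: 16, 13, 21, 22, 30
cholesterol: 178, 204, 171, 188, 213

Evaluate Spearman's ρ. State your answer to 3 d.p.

0.300

Rank fibre: 2, 1, 3, 4, 5
Rank cholesterol: 2, 4, 1, 3, 5
d = rank(fibre) − rank(cholesterol): 0, -3, 2, 1, 0; Σd² = 14
ρ = 1 − 6Σd² / [n(n²−1)] = 1 − 6×14 / (5×24) = 1 − 84/120 ≈ 0.300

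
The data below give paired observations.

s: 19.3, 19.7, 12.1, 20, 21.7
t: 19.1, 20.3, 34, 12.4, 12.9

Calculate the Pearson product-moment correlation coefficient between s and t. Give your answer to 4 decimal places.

-0.9534

n = 5, Σs = 92.8, Σt = 98.7, Σs² = 1777.88, Σt² = 2253.07, Σst = 1707.87
nΣst − ΣsΣt = 8539.35 − 9159.36 = -620.01
nΣs² − (Σs)² = 8889.4 − 8611.84 = 277.56; nΣt² − (Σt)² = 11265.35 − 9741.69 = 1523.66
r = -620.01 / √(277.56 × 1523.66) = -620.01 / 650.3131 ≈ -0.9534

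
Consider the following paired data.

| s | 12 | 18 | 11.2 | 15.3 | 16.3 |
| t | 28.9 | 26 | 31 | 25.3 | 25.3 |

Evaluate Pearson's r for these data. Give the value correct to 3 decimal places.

-0.884

n = 5, Σs = 72.8, Σt = 136.5, Σs² = 1093.22, Σt² = 3752.39, Σst = 1961.48
nΣst − ΣsΣt = 9807.4 − 9937.2 = -129.8
nΣs² − (Σs)² = 5466.1 − 5299.84 = 166.26; nΣt² − (Σt)² = 18761.95 − 18632.25 = 129.7
r = -129.8 / √(166.26 × 129.7) = -129.8 / 146.8466 ≈ -0.884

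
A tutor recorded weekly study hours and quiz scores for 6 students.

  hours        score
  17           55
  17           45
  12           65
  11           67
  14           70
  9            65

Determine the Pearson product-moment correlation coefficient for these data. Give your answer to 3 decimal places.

n = 6, Σx = 80, Σy = 367, Σx² = 1120, Σy² = 22889, Σxy = 4782
nΣxy − ΣxΣy = 28692 − 29360 = -668
nΣx² − (Σx)² = 6720 − 6400 = 320; nΣy² − (Σy)² = 137334 − 134689 = 2645
r = -668 / √(320 × 2645) = -668 / 920.0000 ≈ -0.726

-0.726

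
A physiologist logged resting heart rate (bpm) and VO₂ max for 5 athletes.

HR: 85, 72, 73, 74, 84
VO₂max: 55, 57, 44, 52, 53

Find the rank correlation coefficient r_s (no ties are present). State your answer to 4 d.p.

Rank HR: 5, 1, 2, 3, 4
Rank VO₂max: 4, 5, 1, 2, 3
d = rank(HR) − rank(VO₂max): 1, -4, 1, 1, 1; Σd² = 20
ρ = 1 − 6Σd² / [n(n²−1)] = 1 − 6×20 / (5×24) = 1 − 120/120 ≈ 0.0000

0.0000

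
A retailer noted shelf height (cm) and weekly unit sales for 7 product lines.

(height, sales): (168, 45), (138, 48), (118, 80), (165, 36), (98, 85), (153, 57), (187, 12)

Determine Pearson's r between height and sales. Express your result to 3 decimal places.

-0.941

n = 7, Σx = 1027, Σy = 363, Σx² = 156399, Σy² = 22643, Σxy = 48859
nΣxy − ΣxΣy = 342013 − 372801 = -30788
nΣx² − (Σx)² = 1094793 − 1054729 = 40064; nΣy² − (Σy)² = 158501 − 131769 = 26732
r = -30788 / √(40064 × 26732) = -30788 / 32725.9965 ≈ -0.941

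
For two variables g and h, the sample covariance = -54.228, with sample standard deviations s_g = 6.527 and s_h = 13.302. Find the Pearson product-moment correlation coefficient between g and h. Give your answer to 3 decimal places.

-0.625

r = Cov(g,h) / (s_g · s_h) = -54.228 / (6.527 × 13.302)
  = -54.228 / 86.8222 ≈ -0.625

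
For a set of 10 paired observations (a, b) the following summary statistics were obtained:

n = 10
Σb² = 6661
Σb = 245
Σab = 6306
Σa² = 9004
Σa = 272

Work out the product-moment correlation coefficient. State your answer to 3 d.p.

-0.348

r = (nΣab − ΣaΣb) / √[(nΣa² − (Σa)²)(nΣb² − (Σb)²)]
Numerator: 10×6306 − 272×245 = -3580
Denominator: √[(90040 − 73984)(66610 − 60025)] = √[16056 × 6585] = 10282.4491
r = -3580 / 10282.4491 ≈ -0.348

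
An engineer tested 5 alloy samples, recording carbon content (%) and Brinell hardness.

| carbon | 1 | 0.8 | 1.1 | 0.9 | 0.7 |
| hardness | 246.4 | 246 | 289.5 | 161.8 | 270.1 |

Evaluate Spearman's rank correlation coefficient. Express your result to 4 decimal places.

Rank carbon: 4, 2, 5, 3, 1
Rank hardness: 3, 2, 5, 1, 4
d = rank(carbon) − rank(hardness): 1, 0, 0, 2, -3; Σd² = 14
ρ = 1 − 6Σd² / [n(n²−1)] = 1 − 6×14 / (5×24) = 1 − 84/120 ≈ 0.3000

0.3000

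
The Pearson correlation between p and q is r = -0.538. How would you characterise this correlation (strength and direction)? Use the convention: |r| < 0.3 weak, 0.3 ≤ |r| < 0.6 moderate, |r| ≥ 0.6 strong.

r = -0.538 < 0 so the relationship is negative.
|r| = 0.538, which falls in the moderate range.

moderate negative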